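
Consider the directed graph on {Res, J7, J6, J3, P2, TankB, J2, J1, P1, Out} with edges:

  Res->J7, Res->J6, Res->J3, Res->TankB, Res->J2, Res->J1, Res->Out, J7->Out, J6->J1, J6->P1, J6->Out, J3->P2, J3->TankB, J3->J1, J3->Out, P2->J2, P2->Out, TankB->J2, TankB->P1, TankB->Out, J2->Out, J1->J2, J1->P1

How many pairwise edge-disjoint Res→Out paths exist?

Assign every edge capacity 1; by Menger, the answer equals the max flow.
Path Res→Out (+1); total 1.
Path Res→J7→Out (+1); total 2.
Path Res→J6→Out (+1); total 3.
Path Res→J3→Out (+1); total 4.
Path Res→TankB→Out (+1); total 5.
Path Res→J2→Out (+1); total 6.
No residual Res→Out path; max flow = 6.
Certifying cut of size 6: {J2→Out, Res→J3, Res→J6, Res→J7, Res→Out, Res→TankB}.

6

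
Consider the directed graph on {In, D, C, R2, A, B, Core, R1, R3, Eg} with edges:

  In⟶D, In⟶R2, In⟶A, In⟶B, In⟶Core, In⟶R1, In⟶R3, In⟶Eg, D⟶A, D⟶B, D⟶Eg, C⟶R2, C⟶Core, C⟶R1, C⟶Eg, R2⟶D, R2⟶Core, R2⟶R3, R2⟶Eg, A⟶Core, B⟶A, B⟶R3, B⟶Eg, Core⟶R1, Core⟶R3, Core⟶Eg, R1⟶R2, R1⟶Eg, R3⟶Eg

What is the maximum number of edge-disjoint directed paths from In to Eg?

Assign every edge capacity 1; by Menger, the answer equals the max flow.
Path In→Eg (+1); total 1.
Path In→D→Eg (+1); total 2.
Path In→R2→Eg (+1); total 3.
Path In→B→Eg (+1); total 4.
Path In→Core→Eg (+1); total 5.
Path In→R1→Eg (+1); total 6.
Path In→R3→Eg (+1); total 7.
No residual In→Eg path; max flow = 7.
Certifying cut of size 7: {B→Eg, Core→Eg, D→Eg, In→Eg, R1→Eg, R2→Eg, R3→Eg}.

7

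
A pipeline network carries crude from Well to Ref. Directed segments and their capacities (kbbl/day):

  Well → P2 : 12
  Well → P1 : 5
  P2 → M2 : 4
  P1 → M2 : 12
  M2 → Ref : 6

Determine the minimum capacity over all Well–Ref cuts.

6

Augment Well→P2→M2→Ref: bottleneck 4, flow now 4.
Augment Well→P1→M2→Ref: bottleneck 2, flow now 6.
No augmenting path remains; maximum flow = 6.
By max-flow min-cut, the minimum cut capacity equals the max flow.
In the residual graph, reachable from Well: {Well, P2, P1, M2}.
Min-cut edges: M2→Ref (6); capacity 6 = 6.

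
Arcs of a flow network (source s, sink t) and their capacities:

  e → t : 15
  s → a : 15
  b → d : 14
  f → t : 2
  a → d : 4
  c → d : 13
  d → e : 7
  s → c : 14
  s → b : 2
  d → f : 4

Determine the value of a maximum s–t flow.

9

Augment s→a→d→e→t: bottleneck 4, flow now 4.
Augment s→b→d→e→t: bottleneck 2, flow now 6.
Augment s→c→d→e→t: bottleneck 1, flow now 7.
Augment s→c→d→f→t: bottleneck 2, flow now 9.
No augmenting path remains; maximum flow = 9.
In the residual graph, reachable from s: {s, a, b, c, d, f}.
Min-cut edges: d→e (7), f→t (2); capacity 7 + 2 = 9.
This cut is saturated, so no flow can exceed 9.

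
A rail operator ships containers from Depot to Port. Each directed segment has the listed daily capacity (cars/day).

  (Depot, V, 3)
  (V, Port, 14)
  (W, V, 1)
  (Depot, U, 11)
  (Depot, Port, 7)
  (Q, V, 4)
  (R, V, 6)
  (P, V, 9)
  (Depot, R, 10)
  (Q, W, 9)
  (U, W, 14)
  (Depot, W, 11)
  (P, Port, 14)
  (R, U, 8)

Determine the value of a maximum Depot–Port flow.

17

Augment Depot→Port: bottleneck 7, flow now 7.
Augment Depot→V→Port: bottleneck 3, flow now 10.
Augment Depot→R→V→Port: bottleneck 6, flow now 16.
Augment Depot→W→V→Port: bottleneck 1, flow now 17.
No augmenting path remains; maximum flow = 17.
In the residual graph, reachable from Depot: {Depot, R, U, W}.
Min-cut edges: Depot→V (3), Depot→Port (7), R→V (6), W→V (1); capacity 3 + 7 + 6 + 1 = 17.
This cut is saturated, so no flow can exceed 17.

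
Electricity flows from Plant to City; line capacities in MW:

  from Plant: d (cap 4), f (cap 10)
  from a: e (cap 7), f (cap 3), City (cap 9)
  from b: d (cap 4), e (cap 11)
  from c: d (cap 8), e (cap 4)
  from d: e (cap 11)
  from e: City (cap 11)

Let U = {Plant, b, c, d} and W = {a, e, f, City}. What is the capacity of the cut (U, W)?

36

Edges leaving {Plant, b, c, d}: Plant→f (10), b→e (11), c→e (4), d→e (11).
Cut capacity = 10 + 11 + 4 + 11 = 36.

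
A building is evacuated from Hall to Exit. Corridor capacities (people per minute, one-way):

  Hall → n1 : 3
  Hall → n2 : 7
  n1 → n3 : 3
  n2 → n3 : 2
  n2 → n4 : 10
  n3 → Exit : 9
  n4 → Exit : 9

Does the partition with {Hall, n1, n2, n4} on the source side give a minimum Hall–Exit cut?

Given cut capacity: 3 + 2 + 9 = 14.
Augment Hall→n1→n3→Exit: bottleneck 3, flow now 3.
Augment Hall→n2→n3→Exit: bottleneck 2, flow now 5.
Augment Hall→n2→n4→Exit: bottleneck 5, flow now 10.
No augmenting path remains; maximum flow = 10.
In the residual graph, reachable from Hall: {Hall}.
Min-cut edges: Hall→n1 (3), Hall→n2 (7); capacity 3 + 7 = 10.
Cut capacity 14 exceeds the max flow 10, so it is not minimum.

No — its capacity is 14, but the minimum cut has capacity 10.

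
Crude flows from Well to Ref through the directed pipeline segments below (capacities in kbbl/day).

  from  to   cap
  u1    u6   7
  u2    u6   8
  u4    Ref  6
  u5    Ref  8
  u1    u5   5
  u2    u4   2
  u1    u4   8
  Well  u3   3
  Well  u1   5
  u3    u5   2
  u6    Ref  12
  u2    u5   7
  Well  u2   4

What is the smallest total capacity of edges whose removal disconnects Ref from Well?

Augment Well→u1→u4→Ref: bottleneck 5, flow now 5.
Augment Well→u2→u4→Ref: bottleneck 1, flow now 6.
Augment Well→u2→u5→Ref: bottleneck 3, flow now 9.
Augment Well→u3→u5→Ref: bottleneck 2, flow now 11.
No augmenting path remains; maximum flow = 11.
By max-flow min-cut, the minimum cut capacity equals the max flow.
In the residual graph, reachable from Well: {Well, u3}.
Min-cut edges: Well→u1 (5), Well→u2 (4), u3→u5 (2); capacity 5 + 4 + 2 = 11.

11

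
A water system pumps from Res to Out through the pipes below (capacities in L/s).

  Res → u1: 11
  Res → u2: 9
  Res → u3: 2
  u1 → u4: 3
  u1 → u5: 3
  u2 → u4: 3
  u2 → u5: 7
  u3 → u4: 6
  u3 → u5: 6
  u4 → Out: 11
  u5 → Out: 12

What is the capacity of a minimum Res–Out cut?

Augment Res→u1→u4→Out: bottleneck 3, flow now 3.
Augment Res→u1→u5→Out: bottleneck 3, flow now 6.
Augment Res→u2→u4→Out: bottleneck 3, flow now 9.
Augment Res→u2→u5→Out: bottleneck 6, flow now 15.
Augment Res→u3→u4→Out: bottleneck 2, flow now 17.
No augmenting path remains; maximum flow = 17.
By max-flow min-cut, the minimum cut capacity equals the max flow.
In the residual graph, reachable from Res: {Res, u1}.
Min-cut edges: Res→u2 (9), Res→u3 (2), u1→u4 (3), u1→u5 (3); capacity 9 + 2 + 3 + 3 = 17.

17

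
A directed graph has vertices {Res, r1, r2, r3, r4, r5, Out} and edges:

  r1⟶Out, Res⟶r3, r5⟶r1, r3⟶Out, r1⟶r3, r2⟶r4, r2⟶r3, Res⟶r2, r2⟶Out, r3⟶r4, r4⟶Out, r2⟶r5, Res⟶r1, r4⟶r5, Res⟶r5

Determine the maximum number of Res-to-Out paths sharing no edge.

Assign every edge capacity 1; by Menger, the answer equals the max flow.
Path Res→r1→Out (+1); total 1.
Path Res→r2→Out (+1); total 2.
Path Res→r3→Out (+1); total 3.
Path Res→r5→r1→r3→r4→Out (+1); total 4.
No residual Res→Out path; max flow = 4.
Certifying cut of size 4: {Res→r1, Res→r2, Res→r3, Res→r5}.

4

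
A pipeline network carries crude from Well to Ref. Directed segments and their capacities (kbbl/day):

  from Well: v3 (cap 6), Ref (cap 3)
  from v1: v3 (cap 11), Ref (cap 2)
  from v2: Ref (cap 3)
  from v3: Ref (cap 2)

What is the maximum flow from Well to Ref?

Augment Well→Ref: bottleneck 3, flow now 3.
Augment Well→v3→Ref: bottleneck 2, flow now 5.
No augmenting path remains; maximum flow = 5.
In the residual graph, reachable from Well: {Well, v3}.
Min-cut edges: Well→Ref (3), v3→Ref (2); capacity 3 + 2 = 5.
This cut is saturated, so no flow can exceed 5.

5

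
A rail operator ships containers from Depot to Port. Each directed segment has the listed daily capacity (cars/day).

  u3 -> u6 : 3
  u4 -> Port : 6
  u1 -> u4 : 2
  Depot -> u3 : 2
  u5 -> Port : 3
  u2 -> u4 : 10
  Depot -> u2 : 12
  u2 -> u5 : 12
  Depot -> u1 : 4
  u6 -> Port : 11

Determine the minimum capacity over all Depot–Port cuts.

Augment Depot→u1→u4→Port: bottleneck 2, flow now 2.
Augment Depot→u2→u4→Port: bottleneck 4, flow now 6.
Augment Depot→u2→u5→Port: bottleneck 3, flow now 9.
Augment Depot→u3→u6→Port: bottleneck 2, flow now 11.
No augmenting path remains; maximum flow = 11.
By max-flow min-cut, the minimum cut capacity equals the max flow.
In the residual graph, reachable from Depot: {Depot, u1, u2, u4, u5}.
Min-cut edges: Depot→u3 (2), u4→Port (6), u5→Port (3); capacity 2 + 6 + 3 = 11.

11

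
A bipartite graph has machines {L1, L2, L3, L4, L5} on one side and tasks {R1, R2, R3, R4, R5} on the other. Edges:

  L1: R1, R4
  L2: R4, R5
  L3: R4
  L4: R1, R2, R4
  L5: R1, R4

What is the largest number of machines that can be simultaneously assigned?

Unit-capacity flow: source→left, listed edges, right→sink; max matching = max flow.
Augmenting path L1→R1 (+1); matched 1.
Augmenting path L2→R4 (+1); matched 2.
Augmenting path L4→R2 (+1); matched 3.
Augmenting path L3→R4→L2→R5 (+1); matched 4.
No augmenting path remains; maximum matching = 4.
König certificate: {L2, L4, R1, R4} is a vertex cover of size 4 (every listed pair touches it), so no matching can be larger.

4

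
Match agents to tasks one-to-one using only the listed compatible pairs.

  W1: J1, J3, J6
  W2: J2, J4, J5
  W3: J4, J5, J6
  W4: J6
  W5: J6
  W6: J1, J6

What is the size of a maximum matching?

5

Unit-capacity flow: source→left, listed edges, right→sink; max matching = max flow.
Augmenting path W1→J1 (+1); matched 1.
Augmenting path W2→J2 (+1); matched 2.
Augmenting path W3→J4 (+1); matched 3.
Augmenting path W4→J6 (+1); matched 4.
Augmenting path W6→J1→W1→J3 (+1); matched 5.
No augmenting path remains; maximum matching = 5.
König certificate: {W1, W2, W3, W6, J6} is a vertex cover of size 5 (every listed pair touches it), so no matching can be larger.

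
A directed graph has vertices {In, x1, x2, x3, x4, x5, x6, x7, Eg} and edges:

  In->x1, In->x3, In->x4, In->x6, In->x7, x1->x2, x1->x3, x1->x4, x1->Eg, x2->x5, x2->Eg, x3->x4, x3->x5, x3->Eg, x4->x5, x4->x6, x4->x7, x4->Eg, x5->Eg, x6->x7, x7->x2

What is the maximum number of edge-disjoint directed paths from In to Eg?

Assign every edge capacity 1; by Menger, the answer equals the max flow.
Path In→x1→Eg (+1); total 1.
Path In→x3→Eg (+1); total 2.
Path In→x4→Eg (+1); total 3.
Path In→x7→x2→Eg (+1); total 4.
No residual In→Eg path; max flow = 4.
Certifying cut of size 4: {In→x1, In→x3, In→x4, x7→x2}.

4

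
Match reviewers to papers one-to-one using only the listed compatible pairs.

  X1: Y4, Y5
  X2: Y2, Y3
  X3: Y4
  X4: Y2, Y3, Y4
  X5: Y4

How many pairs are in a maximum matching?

Unit-capacity flow: source→left, listed edges, right→sink; max matching = max flow.
Augmenting path X1→Y4 (+1); matched 1.
Augmenting path X2→Y2 (+1); matched 2.
Augmenting path X4→Y3 (+1); matched 3.
Augmenting path X3→Y4→X1→Y5 (+1); matched 4.
No augmenting path remains; maximum matching = 4.
König certificate: {X1, X2, X4, Y4} is a vertex cover of size 4 (every listed pair touches it), so no matching can be larger.

4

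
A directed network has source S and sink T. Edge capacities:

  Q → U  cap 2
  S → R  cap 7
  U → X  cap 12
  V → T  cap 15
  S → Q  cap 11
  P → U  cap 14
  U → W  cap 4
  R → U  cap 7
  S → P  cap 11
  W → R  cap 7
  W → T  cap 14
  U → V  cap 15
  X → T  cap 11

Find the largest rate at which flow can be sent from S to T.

20

Augment S→P→U→V→T: bottleneck 11, flow now 11.
Augment S→Q→U→V→T: bottleneck 2, flow now 13.
Augment S→R→U→V→T: bottleneck 2, flow now 15.
Augment S→R→U→W→T: bottleneck 4, flow now 19.
Augment S→R→U→X→T: bottleneck 1, flow now 20.
No augmenting path remains; maximum flow = 20.
In the residual graph, reachable from S: {S, Q}.
Min-cut edges: S→P (11), S→R (7), Q→U (2); capacity 11 + 7 + 2 = 20.
This cut is saturated, so no flow can exceed 20.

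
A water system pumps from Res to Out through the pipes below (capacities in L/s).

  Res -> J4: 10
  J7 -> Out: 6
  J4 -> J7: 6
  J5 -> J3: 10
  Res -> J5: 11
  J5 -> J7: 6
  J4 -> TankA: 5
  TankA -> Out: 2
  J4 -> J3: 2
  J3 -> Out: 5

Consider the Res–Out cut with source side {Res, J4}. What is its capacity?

24

Edges leaving {Res, J4}: Res→J5 (11), J4→J3 (2), J4→J7 (6), J4→TankA (5).
Cut capacity = 11 + 2 + 6 + 5 = 24.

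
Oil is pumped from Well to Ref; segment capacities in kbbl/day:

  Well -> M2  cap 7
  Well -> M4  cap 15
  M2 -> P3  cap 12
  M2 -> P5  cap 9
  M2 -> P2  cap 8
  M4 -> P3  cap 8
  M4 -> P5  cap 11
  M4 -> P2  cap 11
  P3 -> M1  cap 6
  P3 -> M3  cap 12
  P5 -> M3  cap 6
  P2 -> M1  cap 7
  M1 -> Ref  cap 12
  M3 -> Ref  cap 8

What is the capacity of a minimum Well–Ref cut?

Augment Well→M2→P3→M1→Ref: bottleneck 6, flow now 6.
Augment Well→M2→P3→M3→Ref: bottleneck 1, flow now 7.
Augment Well→M4→P3→M3→Ref: bottleneck 7, flow now 14.
Augment Well→M4→P2→M1→Ref: bottleneck 6, flow now 20.
No augmenting path remains; maximum flow = 20.
By max-flow min-cut, the minimum cut capacity equals the max flow.
In the residual graph, reachable from Well: {Well, M2, M4, P3, P5, P2, M1, M3}.
Min-cut edges: M1→Ref (12), M3→Ref (8); capacity 12 + 8 = 20.

20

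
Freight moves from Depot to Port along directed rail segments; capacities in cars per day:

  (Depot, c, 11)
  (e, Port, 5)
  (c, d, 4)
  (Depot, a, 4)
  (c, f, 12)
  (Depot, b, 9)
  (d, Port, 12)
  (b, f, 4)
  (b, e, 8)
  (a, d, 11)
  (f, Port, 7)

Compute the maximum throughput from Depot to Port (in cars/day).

20

Augment Depot→a→d→Port: bottleneck 4, flow now 4.
Augment Depot→b→e→Port: bottleneck 5, flow now 9.
Augment Depot→b→f→Port: bottleneck 4, flow now 13.
Augment Depot→c→d→Port: bottleneck 4, flow now 17.
Augment Depot→c→f→Port: bottleneck 3, flow now 20.
No augmenting path remains; maximum flow = 20.
In the residual graph, reachable from Depot: {Depot, b, c, e, f}.
Min-cut edges: Depot→a (4), c→d (4), e→Port (5), f→Port (7); capacity 4 + 4 + 5 + 7 = 20.
This cut is saturated, so no flow can exceed 20.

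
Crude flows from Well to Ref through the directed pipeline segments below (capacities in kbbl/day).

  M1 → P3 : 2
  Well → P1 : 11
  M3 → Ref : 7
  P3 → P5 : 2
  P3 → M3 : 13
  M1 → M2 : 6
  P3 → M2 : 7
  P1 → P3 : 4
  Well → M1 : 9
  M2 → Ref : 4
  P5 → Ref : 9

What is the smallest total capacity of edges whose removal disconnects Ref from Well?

Augment Well→M1→M2→Ref: bottleneck 4, flow now 4.
Augment Well→P1→P3→P5→Ref: bottleneck 2, flow now 6.
Augment Well→P1→P3→M3→Ref: bottleneck 2, flow now 8.
Augment Well→M1→P3→M3→Ref: bottleneck 2, flow now 10.
No augmenting path remains; maximum flow = 10.
By max-flow min-cut, the minimum cut capacity equals the max flow.
In the residual graph, reachable from Well: {Well, P1, M1, M2}.
Min-cut edges: P1→P3 (4), M1→P3 (2), M2→Ref (4); capacity 4 + 2 + 4 = 10.

10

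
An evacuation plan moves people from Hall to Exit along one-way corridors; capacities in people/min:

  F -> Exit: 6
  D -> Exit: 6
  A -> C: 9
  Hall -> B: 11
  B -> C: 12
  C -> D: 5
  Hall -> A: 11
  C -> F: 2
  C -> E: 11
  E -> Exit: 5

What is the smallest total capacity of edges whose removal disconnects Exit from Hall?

Augment Hall→A→C→D→Exit: bottleneck 5, flow now 5.
Augment Hall→A→C→E→Exit: bottleneck 4, flow now 9.
Augment Hall→B→C→E→Exit: bottleneck 1, flow now 10.
Augment Hall→B→C→F→Exit: bottleneck 2, flow now 12.
No augmenting path remains; maximum flow = 12.
By max-flow min-cut, the minimum cut capacity equals the max flow.
In the residual graph, reachable from Hall: {Hall, A, B, C, E}.
Min-cut edges: C→D (5), C→F (2), E→Exit (5); capacity 5 + 2 + 5 = 12.

12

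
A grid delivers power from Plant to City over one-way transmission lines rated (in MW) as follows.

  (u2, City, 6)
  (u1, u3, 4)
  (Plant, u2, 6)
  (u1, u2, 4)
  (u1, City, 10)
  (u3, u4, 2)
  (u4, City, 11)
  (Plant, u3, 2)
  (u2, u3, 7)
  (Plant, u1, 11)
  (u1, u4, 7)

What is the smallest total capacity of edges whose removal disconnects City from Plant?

19

Augment Plant→u1→City: bottleneck 10, flow now 10.
Augment Plant→u2→City: bottleneck 6, flow now 16.
Augment Plant→u1→u4→City: bottleneck 1, flow now 17.
Augment Plant→u3→u4→City: bottleneck 2, flow now 19.
No augmenting path remains; maximum flow = 19.
By max-flow min-cut, the minimum cut capacity equals the max flow.
In the residual graph, reachable from Plant: {Plant}.
Min-cut edges: Plant→u1 (11), Plant→u2 (6), Plant→u3 (2); capacity 11 + 6 + 2 = 19.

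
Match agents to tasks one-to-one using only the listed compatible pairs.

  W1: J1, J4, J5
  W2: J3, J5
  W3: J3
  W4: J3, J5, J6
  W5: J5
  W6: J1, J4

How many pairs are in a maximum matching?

Unit-capacity flow: source→left, listed edges, right→sink; max matching = max flow.
Augmenting path W1→J1 (+1); matched 1.
Augmenting path W2→J3 (+1); matched 2.
Augmenting path W4→J5 (+1); matched 3.
Augmenting path W6→J4 (+1); matched 4.
Augmenting path W5→J5→W4→J6 (+1); matched 5.
No augmenting path remains; maximum matching = 5.
König certificate: {W1, W4, W6, J3, J5} is a vertex cover of size 5 (every listed pair touches it), so no matching can be larger.

5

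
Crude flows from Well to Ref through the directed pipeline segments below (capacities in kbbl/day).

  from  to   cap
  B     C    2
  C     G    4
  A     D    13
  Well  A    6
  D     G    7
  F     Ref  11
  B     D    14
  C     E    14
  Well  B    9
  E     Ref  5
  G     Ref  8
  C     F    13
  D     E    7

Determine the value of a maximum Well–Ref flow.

Augment Well→A→D→E→Ref: bottleneck 5, flow now 5.
Augment Well→A→D→G→Ref: bottleneck 1, flow now 6.
Augment Well→B→C→F→Ref: bottleneck 2, flow now 8.
Augment Well→B→D→G→Ref: bottleneck 6, flow now 14.
No augmenting path remains; maximum flow = 14.
In the residual graph, reachable from Well: {Well, A, B, D, E}.
Min-cut edges: B→C (2), D→G (7), E→Ref (5); capacity 2 + 7 + 5 = 14.
This cut is saturated, so no flow can exceed 14.

14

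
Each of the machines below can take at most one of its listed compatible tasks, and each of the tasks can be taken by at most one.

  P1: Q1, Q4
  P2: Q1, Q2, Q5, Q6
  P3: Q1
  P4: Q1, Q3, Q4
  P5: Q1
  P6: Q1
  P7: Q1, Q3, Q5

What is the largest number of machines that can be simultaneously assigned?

Unit-capacity flow: source→left, listed edges, right→sink; max matching = max flow.
Augmenting path P1→Q1 (+1); matched 1.
Augmenting path P2→Q2 (+1); matched 2.
Augmenting path P4→Q3 (+1); matched 3.
Augmenting path P7→Q5 (+1); matched 4.
Augmenting path P3→Q1→P1→Q4 (+1); matched 5.
No augmenting path remains; maximum matching = 5.
König certificate: {P1, P2, P4, P7, Q1} is a vertex cover of size 5 (every listed pair touches it), so no matching can be larger.

5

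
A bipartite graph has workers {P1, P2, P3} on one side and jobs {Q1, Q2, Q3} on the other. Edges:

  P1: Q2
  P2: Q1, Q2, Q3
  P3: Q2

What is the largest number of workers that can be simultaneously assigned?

2

Unit-capacity flow: source→left, listed edges, right→sink; max matching = max flow.
Augmenting path P1→Q2 (+1); matched 1.
Augmenting path P2→Q1 (+1); matched 2.
No augmenting path remains; maximum matching = 2.
König certificate: {P2, Q2} is a vertex cover of size 2 (every listed pair touches it), so no matching can be larger.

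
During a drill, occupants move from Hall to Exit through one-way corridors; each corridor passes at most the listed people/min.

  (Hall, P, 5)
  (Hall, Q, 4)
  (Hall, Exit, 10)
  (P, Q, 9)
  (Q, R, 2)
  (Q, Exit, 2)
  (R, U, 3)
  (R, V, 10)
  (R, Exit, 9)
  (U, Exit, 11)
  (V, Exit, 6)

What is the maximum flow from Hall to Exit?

Augment Hall→Exit: bottleneck 10, flow now 10.
Augment Hall→Q→Exit: bottleneck 2, flow now 12.
Augment Hall→Q→R→Exit: bottleneck 2, flow now 14.
No augmenting path remains; maximum flow = 14.
In the residual graph, reachable from Hall: {Hall, P, Q}.
Min-cut edges: Hall→Exit (10), Q→R (2), Q→Exit (2); capacity 10 + 2 + 2 = 14.
This cut is saturated, so no flow can exceed 14.

14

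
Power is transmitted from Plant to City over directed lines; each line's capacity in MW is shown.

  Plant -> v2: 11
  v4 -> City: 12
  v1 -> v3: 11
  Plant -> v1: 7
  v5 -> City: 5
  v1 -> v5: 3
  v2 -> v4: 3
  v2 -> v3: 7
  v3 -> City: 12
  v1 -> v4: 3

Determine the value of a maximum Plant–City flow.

17

Augment Plant→v1→v3→City: bottleneck 7, flow now 7.
Augment Plant→v2→v3→City: bottleneck 5, flow now 12.
Augment Plant→v2→v4→City: bottleneck 3, flow now 15.
Augment Plant→v2→v3→v1→v4→City: bottleneck 2, flow now 17. (uses reverse residual edge)
No augmenting path remains; maximum flow = 17.
In the residual graph, reachable from Plant: {Plant, v2}.
Min-cut edges: Plant→v1 (7), v2→v3 (7), v2→v4 (3); capacity 7 + 7 + 3 = 17.
This cut is saturated, so no flow can exceed 17.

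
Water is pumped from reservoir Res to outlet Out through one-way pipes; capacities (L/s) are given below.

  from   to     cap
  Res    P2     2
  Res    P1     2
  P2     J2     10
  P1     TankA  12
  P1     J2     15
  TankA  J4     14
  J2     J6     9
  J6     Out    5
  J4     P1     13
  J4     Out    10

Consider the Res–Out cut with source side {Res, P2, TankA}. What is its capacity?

26

Edges leaving {Res, P2, TankA}: Res→P1 (2), P2→J2 (10), TankA→J4 (14).
Cut capacity = 2 + 10 + 14 = 26.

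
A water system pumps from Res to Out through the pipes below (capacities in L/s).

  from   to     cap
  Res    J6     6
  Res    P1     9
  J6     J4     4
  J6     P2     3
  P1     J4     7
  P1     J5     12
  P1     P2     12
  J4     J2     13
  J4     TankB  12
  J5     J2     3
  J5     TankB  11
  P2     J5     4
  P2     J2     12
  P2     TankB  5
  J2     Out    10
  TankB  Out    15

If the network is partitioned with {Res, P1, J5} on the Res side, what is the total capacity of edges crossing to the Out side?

Edges leaving {Res, P1, J5}: Res→J6 (6), P1→J4 (7), P1→P2 (12), J5→J2 (3), J5→TankB (11).
Cut capacity = 6 + 7 + 12 + 3 + 11 = 39.

39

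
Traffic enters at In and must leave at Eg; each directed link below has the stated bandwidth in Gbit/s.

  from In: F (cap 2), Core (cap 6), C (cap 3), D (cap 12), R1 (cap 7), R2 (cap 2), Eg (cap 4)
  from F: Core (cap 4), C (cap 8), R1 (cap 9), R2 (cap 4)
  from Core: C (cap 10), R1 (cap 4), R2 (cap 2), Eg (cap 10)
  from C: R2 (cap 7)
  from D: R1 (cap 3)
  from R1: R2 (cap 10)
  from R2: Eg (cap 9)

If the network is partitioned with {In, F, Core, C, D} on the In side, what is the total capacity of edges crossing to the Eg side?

52

Edges leaving {In, F, Core, C, D}: In→R1 (7), In→R2 (2), In→Eg (4), F→R1 (9), F→R2 (4), Core→R1 (4), Core→R2 (2), Core→Eg (10), C→R2 (7), D→R1 (3).
Cut capacity = 7 + 2 + 4 + 9 + 4 + 4 + 2 + 10 + 7 + 3 = 52.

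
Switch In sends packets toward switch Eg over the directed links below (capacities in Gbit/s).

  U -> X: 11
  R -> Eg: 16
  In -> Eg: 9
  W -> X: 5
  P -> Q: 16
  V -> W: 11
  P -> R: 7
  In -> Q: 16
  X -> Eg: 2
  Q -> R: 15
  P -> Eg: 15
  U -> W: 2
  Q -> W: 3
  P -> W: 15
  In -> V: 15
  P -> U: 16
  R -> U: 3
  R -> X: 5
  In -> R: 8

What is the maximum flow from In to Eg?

27

Augment In→Eg: bottleneck 9, flow now 9.
Augment In→R→Eg: bottleneck 8, flow now 17.
Augment In→Q→R→Eg: bottleneck 8, flow now 25.
Augment In→Q→R→X→Eg: bottleneck 2, flow now 27.
No augmenting path remains; maximum flow = 27.
In the residual graph, reachable from In: {In, Q, R, U, V, W, X}.
Min-cut edges: In→Eg (9), R→Eg (16), X→Eg (2); capacity 9 + 16 + 2 = 27.
This cut is saturated, so no flow can exceed 27.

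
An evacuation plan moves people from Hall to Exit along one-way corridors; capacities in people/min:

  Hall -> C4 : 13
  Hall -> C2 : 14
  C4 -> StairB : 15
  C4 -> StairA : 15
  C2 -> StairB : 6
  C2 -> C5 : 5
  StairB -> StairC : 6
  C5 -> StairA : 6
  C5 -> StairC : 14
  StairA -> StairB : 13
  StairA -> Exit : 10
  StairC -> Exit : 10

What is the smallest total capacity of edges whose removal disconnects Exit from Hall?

Augment Hall→C4→StairA→Exit: bottleneck 10, flow now 10.
Augment Hall→C4→StairB→StairC→Exit: bottleneck 3, flow now 13.
Augment Hall→C2→StairB→StairC→Exit: bottleneck 3, flow now 16.
Augment Hall→C2→C5→StairC→Exit: bottleneck 4, flow now 20.
No augmenting path remains; maximum flow = 20.
By max-flow min-cut, the minimum cut capacity equals the max flow.
In the residual graph, reachable from Hall: {Hall, C4, C2, StairB, C5, StairA, StairC}.
Min-cut edges: StairA→Exit (10), StairC→Exit (10); capacity 10 + 10 = 20.

20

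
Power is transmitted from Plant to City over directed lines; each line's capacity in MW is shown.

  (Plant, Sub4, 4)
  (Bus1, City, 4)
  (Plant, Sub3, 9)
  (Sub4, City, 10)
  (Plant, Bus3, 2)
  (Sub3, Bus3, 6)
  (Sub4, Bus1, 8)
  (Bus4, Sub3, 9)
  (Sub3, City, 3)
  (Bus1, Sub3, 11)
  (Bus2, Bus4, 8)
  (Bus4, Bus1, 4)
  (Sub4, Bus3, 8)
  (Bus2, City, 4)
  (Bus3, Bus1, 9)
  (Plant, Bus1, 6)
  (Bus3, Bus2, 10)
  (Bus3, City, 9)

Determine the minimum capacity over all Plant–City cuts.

Augment Plant→Sub4→City: bottleneck 4, flow now 4.
Augment Plant→Bus3→City: bottleneck 2, flow now 6.
Augment Plant→Bus1→City: bottleneck 4, flow now 10.
Augment Plant→Sub3→City: bottleneck 3, flow now 13.
Augment Plant→Sub3→Bus3→City: bottleneck 6, flow now 19.
No augmenting path remains; maximum flow = 19.
By max-flow min-cut, the minimum cut capacity equals the max flow.
In the residual graph, reachable from Plant: {Plant, Bus1, Sub3}.
Min-cut edges: Plant→Sub4 (4), Plant→Bus3 (2), Bus1→City (4), Sub3→Bus3 (6), Sub3→City (3); capacity 4 + 2 + 4 + 6 + 3 = 19.

19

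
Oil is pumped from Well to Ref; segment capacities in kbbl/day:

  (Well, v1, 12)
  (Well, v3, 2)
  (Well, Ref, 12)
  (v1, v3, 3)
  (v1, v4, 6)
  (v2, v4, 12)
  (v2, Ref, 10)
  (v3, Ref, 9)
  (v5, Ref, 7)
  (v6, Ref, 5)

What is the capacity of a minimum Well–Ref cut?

17

Augment Well→Ref: bottleneck 12, flow now 12.
Augment Well→v3→Ref: bottleneck 2, flow now 14.
Augment Well→v1→v3→Ref: bottleneck 3, flow now 17.
No augmenting path remains; maximum flow = 17.
By max-flow min-cut, the minimum cut capacity equals the max flow.
In the residual graph, reachable from Well: {Well, v1, v4}.
Min-cut edges: Well→v3 (2), Well→Ref (12), v1→v3 (3); capacity 2 + 12 + 3 = 17.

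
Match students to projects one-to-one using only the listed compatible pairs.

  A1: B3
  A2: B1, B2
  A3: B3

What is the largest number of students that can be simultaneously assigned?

Unit-capacity flow: source→left, listed edges, right→sink; max matching = max flow.
Augmenting path A1→B3 (+1); matched 1.
Augmenting path A2→B1 (+1); matched 2.
No augmenting path remains; maximum matching = 2.
König certificate: {A2, B3} is a vertex cover of size 2 (every listed pair touches it), so no matching can be larger.

2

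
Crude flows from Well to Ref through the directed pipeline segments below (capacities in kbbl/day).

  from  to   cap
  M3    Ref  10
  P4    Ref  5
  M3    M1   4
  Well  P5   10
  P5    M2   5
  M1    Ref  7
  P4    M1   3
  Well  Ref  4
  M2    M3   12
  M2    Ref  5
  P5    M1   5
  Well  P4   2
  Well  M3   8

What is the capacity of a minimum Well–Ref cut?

Augment Well→Ref: bottleneck 4, flow now 4.
Augment Well→M3→Ref: bottleneck 8, flow now 12.
Augment Well→P4→Ref: bottleneck 2, flow now 14.
Augment Well→P5→M2→Ref: bottleneck 5, flow now 19.
Augment Well→P5→M1→Ref: bottleneck 5, flow now 24.
No augmenting path remains; maximum flow = 24.
By max-flow min-cut, the minimum cut capacity equals the max flow.
In the residual graph, reachable from Well: {Well}.
Min-cut edges: Well→P5 (10), Well→M3 (8), Well→P4 (2), Well→Ref (4); capacity 10 + 8 + 2 + 4 = 24.

24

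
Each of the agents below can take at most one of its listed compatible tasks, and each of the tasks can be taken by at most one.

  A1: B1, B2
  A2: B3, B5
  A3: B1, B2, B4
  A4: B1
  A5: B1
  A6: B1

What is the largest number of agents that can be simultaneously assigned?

4

Unit-capacity flow: source→left, listed edges, right→sink; max matching = max flow.
Augmenting path A1→B1 (+1); matched 1.
Augmenting path A2→B3 (+1); matched 2.
Augmenting path A3→B2 (+1); matched 3.
Augmenting path A4→B1→A1→B2→A3→B4 (+1); matched 4.
No augmenting path remains; maximum matching = 4.
König certificate: {A1, A2, A3, B1} is a vertex cover of size 4 (every listed pair touches it), so no matching can be larger.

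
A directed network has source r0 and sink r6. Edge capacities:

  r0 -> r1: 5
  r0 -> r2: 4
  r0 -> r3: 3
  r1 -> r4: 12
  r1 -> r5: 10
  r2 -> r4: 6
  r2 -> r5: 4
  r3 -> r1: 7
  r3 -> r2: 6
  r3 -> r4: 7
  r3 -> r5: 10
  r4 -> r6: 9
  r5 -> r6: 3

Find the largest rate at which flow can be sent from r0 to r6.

Augment r0→r1→r4→r6: bottleneck 5, flow now 5.
Augment r0→r2→r4→r6: bottleneck 4, flow now 9.
Augment r0→r3→r5→r6: bottleneck 3, flow now 12.
No augmenting path remains; maximum flow = 12.
In the residual graph, reachable from r0: {r0}.
Min-cut edges: r0→r1 (5), r0→r2 (4), r0→r3 (3); capacity 5 + 4 + 3 = 12.
This cut is saturated, so no flow can exceed 12.

12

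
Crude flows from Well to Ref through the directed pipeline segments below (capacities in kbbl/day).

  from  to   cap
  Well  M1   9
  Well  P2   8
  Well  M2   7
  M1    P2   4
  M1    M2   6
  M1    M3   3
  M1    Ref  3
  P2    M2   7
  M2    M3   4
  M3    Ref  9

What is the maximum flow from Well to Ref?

Augment Well→M1→Ref: bottleneck 3, flow now 3.
Augment Well→M1→M3→Ref: bottleneck 3, flow now 6.
Augment Well→M2→M3→Ref: bottleneck 4, flow now 10.
No augmenting path remains; maximum flow = 10.
In the residual graph, reachable from Well: {Well, M1, P2, M2}.
Min-cut edges: M1→M3 (3), M1→Ref (3), M2→M3 (4); capacity 3 + 3 + 4 = 10.
This cut is saturated, so no flow can exceed 10.

10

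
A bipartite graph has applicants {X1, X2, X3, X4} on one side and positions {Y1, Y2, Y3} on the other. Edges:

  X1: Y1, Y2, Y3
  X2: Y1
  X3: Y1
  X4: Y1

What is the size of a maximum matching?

2

Unit-capacity flow: source→left, listed edges, right→sink; max matching = max flow.
Augmenting path X1→Y1 (+1); matched 1.
Augmenting path X2→Y1→X1→Y2 (+1); matched 2.
No augmenting path remains; maximum matching = 2.
König certificate: {X1, Y1} is a vertex cover of size 2 (every listed pair touches it), so no matching can be larger.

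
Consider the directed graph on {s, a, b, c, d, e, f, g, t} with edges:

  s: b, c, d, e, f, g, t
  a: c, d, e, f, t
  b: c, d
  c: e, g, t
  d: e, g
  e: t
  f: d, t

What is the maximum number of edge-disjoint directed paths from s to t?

Assign every edge capacity 1; by Menger, the answer equals the max flow.
Path s→t (+1); total 1.
Path s→c→t (+1); total 2.
Path s→e→t (+1); total 3.
Path s→f→t (+1); total 4.
No residual s→t path; max flow = 4.
Certifying cut of size 4: {c→t, e→t, s→f, s→t}.

4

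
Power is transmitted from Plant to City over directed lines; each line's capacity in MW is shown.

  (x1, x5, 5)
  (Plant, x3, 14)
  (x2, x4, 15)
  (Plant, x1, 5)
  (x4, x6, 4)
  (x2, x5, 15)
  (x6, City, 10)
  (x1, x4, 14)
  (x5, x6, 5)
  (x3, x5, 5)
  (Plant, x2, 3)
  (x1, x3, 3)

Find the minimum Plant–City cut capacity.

Augment Plant→x1→x4→x6→City: bottleneck 4, flow now 4.
Augment Plant→x1→x5→x6→City: bottleneck 1, flow now 5.
Augment Plant→x2→x5→x6→City: bottleneck 3, flow now 8.
Augment Plant→x3→x5→x6→City: bottleneck 1, flow now 9.
No augmenting path remains; maximum flow = 9.
By max-flow min-cut, the minimum cut capacity equals the max flow.
In the residual graph, reachable from Plant: {Plant, x1, x2, x3, x4, x5}.
Min-cut edges: x4→x6 (4), x5→x6 (5); capacity 4 + 5 = 9.

9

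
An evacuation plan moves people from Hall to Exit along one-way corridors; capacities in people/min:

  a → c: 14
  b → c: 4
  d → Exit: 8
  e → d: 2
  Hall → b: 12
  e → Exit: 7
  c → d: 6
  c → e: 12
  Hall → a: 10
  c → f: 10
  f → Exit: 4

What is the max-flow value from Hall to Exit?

Augment Hall→a→c→d→Exit: bottleneck 6, flow now 6.
Augment Hall→a→c→e→Exit: bottleneck 4, flow now 10.
Augment Hall→b→c→e→Exit: bottleneck 3, flow now 13.
Augment Hall→b→c→f→Exit: bottleneck 1, flow now 14.
No augmenting path remains; maximum flow = 14.
In the residual graph, reachable from Hall: {Hall, b}.
Min-cut edges: Hall→a (10), b→c (4); capacity 10 + 4 = 14.
This cut is saturated, so no flow can exceed 14.

14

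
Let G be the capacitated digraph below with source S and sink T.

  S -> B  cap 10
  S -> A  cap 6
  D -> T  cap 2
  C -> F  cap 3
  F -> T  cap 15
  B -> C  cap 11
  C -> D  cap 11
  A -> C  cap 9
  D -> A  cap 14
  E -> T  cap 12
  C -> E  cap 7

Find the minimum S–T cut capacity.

12

Augment S→A→C→D→T: bottleneck 2, flow now 2.
Augment S→A→C→E→T: bottleneck 4, flow now 6.
Augment S→B→C→E→T: bottleneck 3, flow now 9.
Augment S→B→C→F→T: bottleneck 3, flow now 12.
No augmenting path remains; maximum flow = 12.
By max-flow min-cut, the minimum cut capacity equals the max flow.
In the residual graph, reachable from S: {S, A, B, C, D}.
Min-cut edges: C→E (7), C→F (3), D→T (2); capacity 7 + 3 + 2 = 12.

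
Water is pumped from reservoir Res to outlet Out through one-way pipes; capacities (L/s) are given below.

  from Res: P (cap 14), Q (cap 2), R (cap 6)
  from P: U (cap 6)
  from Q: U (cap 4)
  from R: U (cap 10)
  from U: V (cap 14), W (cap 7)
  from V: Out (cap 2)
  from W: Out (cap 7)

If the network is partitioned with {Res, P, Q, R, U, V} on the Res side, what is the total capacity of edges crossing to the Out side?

9

Edges leaving {Res, P, Q, R, U, V}: U→W (7), V→Out (2).
Cut capacity = 7 + 2 = 9.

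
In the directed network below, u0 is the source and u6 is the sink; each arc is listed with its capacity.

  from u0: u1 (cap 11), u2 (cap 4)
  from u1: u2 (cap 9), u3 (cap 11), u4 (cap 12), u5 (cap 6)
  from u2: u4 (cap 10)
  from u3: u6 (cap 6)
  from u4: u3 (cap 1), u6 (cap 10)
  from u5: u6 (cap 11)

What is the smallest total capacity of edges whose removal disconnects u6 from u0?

15

Augment u0→u1→u3→u6: bottleneck 6, flow now 6.
Augment u0→u1→u4→u6: bottleneck 5, flow now 11.
Augment u0→u2→u4→u6: bottleneck 4, flow now 15.
No augmenting path remains; maximum flow = 15.
By max-flow min-cut, the minimum cut capacity equals the max flow.
In the residual graph, reachable from u0: {u0}.
Min-cut edges: u0→u1 (11), u0→u2 (4); capacity 11 + 4 = 15.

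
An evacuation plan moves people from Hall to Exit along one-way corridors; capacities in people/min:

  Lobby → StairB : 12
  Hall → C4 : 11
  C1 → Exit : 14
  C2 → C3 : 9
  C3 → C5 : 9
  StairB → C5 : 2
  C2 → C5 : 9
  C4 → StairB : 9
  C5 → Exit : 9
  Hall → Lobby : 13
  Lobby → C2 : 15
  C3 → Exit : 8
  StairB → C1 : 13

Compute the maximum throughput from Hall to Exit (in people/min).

22

Augment Hall→C4→StairB→C5→Exit: bottleneck 2, flow now 2.
Augment Hall→C4→StairB→C1→Exit: bottleneck 7, flow now 9.
Augment Hall→Lobby→StairB→C1→Exit: bottleneck 6, flow now 15.
Augment Hall→Lobby→C2→C5→Exit: bottleneck 7, flow now 22.
No augmenting path remains; maximum flow = 22.
In the residual graph, reachable from Hall: {Hall, C4}.
Min-cut edges: Hall→Lobby (13), C4→StairB (9); capacity 13 + 9 = 22.
This cut is saturated, so no flow can exceed 22.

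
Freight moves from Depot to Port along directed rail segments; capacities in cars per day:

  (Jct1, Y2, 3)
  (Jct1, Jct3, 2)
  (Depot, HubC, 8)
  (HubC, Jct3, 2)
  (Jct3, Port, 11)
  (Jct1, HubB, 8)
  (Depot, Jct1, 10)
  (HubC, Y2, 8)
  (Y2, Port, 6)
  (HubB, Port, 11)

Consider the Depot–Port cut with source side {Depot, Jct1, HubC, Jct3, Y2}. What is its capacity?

25

Edges leaving {Depot, Jct1, HubC, Jct3, Y2}: Jct1→HubB (8), Jct3→Port (11), Y2→Port (6).
Cut capacity = 8 + 11 + 6 = 25.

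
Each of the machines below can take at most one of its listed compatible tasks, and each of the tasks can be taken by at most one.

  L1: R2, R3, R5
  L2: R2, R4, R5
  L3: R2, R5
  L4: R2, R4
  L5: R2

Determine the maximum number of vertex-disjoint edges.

4

Unit-capacity flow: source→left, listed edges, right→sink; max matching = max flow.
Augmenting path L1→R2 (+1); matched 1.
Augmenting path L2→R4 (+1); matched 2.
Augmenting path L3→R5 (+1); matched 3.
Augmenting path L4→R2→L1→R3 (+1); matched 4.
No augmenting path remains; maximum matching = 4.
König certificate: {L1, R2, R4, R5} is a vertex cover of size 4 (every listed pair touches it), so no matching can be larger.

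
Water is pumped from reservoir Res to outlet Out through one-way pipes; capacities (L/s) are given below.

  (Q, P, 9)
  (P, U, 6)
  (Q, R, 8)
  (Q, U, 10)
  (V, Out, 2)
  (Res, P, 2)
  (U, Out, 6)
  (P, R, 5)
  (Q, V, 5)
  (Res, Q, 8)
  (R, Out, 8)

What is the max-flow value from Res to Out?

Augment Res→P→R→Out: bottleneck 2, flow now 2.
Augment Res→Q→R→Out: bottleneck 6, flow now 8.
Augment Res→Q→U→Out: bottleneck 2, flow now 10.
No augmenting path remains; maximum flow = 10.
In the residual graph, reachable from Res: {Res}.
Min-cut edges: Res→P (2), Res→Q (8); capacity 2 + 8 = 10.
This cut is saturated, so no flow can exceed 10.

10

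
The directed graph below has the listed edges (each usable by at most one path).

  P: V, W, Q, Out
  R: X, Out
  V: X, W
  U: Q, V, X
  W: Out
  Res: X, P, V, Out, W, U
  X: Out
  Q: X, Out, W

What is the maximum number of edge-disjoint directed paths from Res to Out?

Assign every edge capacity 1; by Menger, the answer equals the max flow.
Path Res→Out (+1); total 1.
Path Res→P→Out (+1); total 2.
Path Res→W→Out (+1); total 3.
Path Res→X→Out (+1); total 4.
Path Res→U→Q→Out (+1); total 5.
No residual Res→Out path; max flow = 5.
Certifying cut of size 5: {Res→Out, Res→P, Res→U, W→Out, X→Out}.

5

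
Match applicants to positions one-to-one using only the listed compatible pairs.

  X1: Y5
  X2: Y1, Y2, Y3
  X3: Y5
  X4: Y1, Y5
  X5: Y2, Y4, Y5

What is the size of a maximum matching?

4

Unit-capacity flow: source→left, listed edges, right→sink; max matching = max flow.
Augmenting path X1→Y5 (+1); matched 1.
Augmenting path X2→Y1 (+1); matched 2.
Augmenting path X5→Y2 (+1); matched 3.
Augmenting path X4→Y1→X2→Y3 (+1); matched 4.
No augmenting path remains; maximum matching = 4.
König certificate: {X2, X4, X5, Y5} is a vertex cover of size 4 (every listed pair touches it), so no matching can be larger.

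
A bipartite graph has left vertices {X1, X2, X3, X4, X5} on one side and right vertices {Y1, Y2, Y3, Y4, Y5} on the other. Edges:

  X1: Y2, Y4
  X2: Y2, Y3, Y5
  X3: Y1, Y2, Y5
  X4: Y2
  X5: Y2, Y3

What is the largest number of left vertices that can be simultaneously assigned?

Unit-capacity flow: source→left, listed edges, right→sink; max matching = max flow.
Augmenting path X1→Y2 (+1); matched 1.
Augmenting path X2→Y3 (+1); matched 2.
Augmenting path X3→Y1 (+1); matched 3.
Augmenting path X4→Y2→X1→Y4 (+1); matched 4.
Augmenting path X5→Y3→X2→Y5 (+1); matched 5.
No augmenting path remains; maximum matching = 5.
König certificate: {X1, X2, X3, X4, X5} is a vertex cover of size 5 (every listed pair touches it), so no matching can be larger.

5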